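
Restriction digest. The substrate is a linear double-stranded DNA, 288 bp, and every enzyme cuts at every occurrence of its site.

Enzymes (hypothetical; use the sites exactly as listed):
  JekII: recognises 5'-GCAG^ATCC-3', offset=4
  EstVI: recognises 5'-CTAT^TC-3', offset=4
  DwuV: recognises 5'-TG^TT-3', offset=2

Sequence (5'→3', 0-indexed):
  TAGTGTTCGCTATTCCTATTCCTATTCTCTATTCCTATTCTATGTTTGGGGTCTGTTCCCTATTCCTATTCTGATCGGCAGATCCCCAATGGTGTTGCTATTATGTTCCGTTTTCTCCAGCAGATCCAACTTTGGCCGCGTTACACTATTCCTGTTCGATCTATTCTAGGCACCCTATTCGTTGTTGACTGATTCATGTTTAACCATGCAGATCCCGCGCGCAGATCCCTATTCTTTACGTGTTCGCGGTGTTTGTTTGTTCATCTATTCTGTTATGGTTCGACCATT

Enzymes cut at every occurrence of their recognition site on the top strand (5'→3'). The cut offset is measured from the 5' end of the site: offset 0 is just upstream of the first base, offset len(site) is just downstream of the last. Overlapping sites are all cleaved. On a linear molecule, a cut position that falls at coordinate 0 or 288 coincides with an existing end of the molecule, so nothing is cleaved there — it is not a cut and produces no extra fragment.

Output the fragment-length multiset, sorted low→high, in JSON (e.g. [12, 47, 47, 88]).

[4,4,4,5,5,6,6,6,6,6,6,7,8,8,8,9,9,10,10,11,11,12,13,13,13,14,14,16,18,26]

Per-enzyme occurrences:
  JekII GCAGATCC/4: at [77, 119, 207, 220] ⇒ [81, 123, 211, 224]
  EstVI CTATTC/4: at [9, 15, 21, 28, 34, 59, 65, 145, 160, 174, 228, 264] ⇒ [13, 19, 25, 32, 38, 63, 69, 149, 164, 178, 232, 268]
  DwuV TGTT/2: at [3, 42, 53, 92, 103, 152, 182, 196, 240, 249, 253, 257, 270] ⇒ [5, 44, 55, 94, 105, 154, 184, 198, 242, 251, 255, 259, 272]

All cut coordinates (distinct, sorted): [5, 13, 19, 25, 32, 38, 44, 55, 63, 69, 81, 94, 105, 123, 149, 154, 164, 178, 184, 198, 211, 224, 232, 242, 251, 255, 259, 268, 272]

Fragments:
  [0,5): 5 bp
  [5,13): 8 bp
  [13,19): 6 bp
  [19,25): 6 bp
  [25,32): 7 bp
  [32,38): 6 bp
  [38,44): 6 bp
  [44,55): 11 bp
  [55,63): 8 bp
  [63,69): 6 bp
  [69,81): 12 bp
  [81,94): 13 bp
  [94,105): 11 bp
  [105,123): 18 bp
  [123,149): 26 bp
  [149,154): 5 bp
  [154,164): 10 bp
  [164,178): 14 bp
  [178,184): 6 bp
  [184,198): 14 bp
  [198,211): 13 bp
  [211,224): 13 bp
  [224,232): 8 bp
  [232,242): 10 bp
  [242,251): 9 bp
  [251,255): 4 bp
  [255,259): 4 bp
  [259,268): 9 bp
  [268,272): 4 bp
  [272,288): 16 bp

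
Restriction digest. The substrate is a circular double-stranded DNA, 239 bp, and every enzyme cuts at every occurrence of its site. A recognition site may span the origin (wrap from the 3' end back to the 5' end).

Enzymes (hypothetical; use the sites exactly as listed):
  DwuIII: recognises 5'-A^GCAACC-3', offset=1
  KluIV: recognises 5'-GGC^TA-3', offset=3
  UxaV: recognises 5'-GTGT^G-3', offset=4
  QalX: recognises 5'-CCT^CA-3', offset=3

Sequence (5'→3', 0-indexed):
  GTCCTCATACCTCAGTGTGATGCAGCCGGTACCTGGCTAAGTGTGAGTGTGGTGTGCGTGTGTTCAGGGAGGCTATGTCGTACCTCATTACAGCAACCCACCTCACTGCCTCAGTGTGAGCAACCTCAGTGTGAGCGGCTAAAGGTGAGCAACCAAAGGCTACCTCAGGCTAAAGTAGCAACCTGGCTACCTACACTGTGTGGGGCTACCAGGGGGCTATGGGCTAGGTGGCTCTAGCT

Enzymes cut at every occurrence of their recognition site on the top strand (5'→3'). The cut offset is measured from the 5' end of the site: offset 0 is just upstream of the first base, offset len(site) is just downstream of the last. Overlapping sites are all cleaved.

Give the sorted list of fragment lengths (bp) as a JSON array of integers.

[2,5,5,5,5,6,6,6,6,6,7,7,7,7,7,7,7,8,9,10,11,11,12,12,12,14,19,20]

Per-enzyme occurrences:
  DwuIII (AGCAACC, off=1): starts [91, 118, 147, 176] → cuts [92, 119, 148, 177]
  KluIV (GGCTA, off=3): starts [34, 70, 136, 157, 167, 184, 203, 214, 221] → cuts [37, 73, 139, 160, 170, 187, 206, 217, 224]
  UxaV (GTGTG, off=4): starts [14, 40, 46, 51, 57, 113, 128, 197] → cuts [18, 44, 50, 55, 61, 117, 132, 201]
  QalX (CCTCA, off=3): starts [2, 9, 82, 100, 108, 123, 162] → cuts [5, 12, 85, 103, 111, 126, 165]

Pooled cuts: [5, 12, 18, 37, 44, 50, 55, 61, 73, 85, 92, 103, 111, 117, 119, 126, 132, 139, 148, 160, 165, 170, 177, 187, 201, 206, 217, 224]

Fragment lengths:
  5→12: 7 bp
  12→18: 6 bp
  18→37: 19 bp
  37→44: 7 bp
  44→50: 6 bp
  50→55: 5 bp
  55→61: 6 bp
  61→73: 12 bp
  73→85: 12 bp
  85→92: 7 bp
  92→103: 11 bp
  103→111: 8 bp
  111→117: 6 bp
  117→119: 2 bp
  119→126: 7 bp
  126→132: 6 bp
  132→139: 7 bp
  139→148: 9 bp
  148→160: 12 bp
  160→165: 5 bp
  165→170: 5 bp
  170→177: 7 bp
  177→187: 10 bp
  187→201: 14 bp
  201→206: 5 bp
  206→217: 11 bp
  217→224: 7 bp
  224→5 (wrap): 239-224+5 = 20 bp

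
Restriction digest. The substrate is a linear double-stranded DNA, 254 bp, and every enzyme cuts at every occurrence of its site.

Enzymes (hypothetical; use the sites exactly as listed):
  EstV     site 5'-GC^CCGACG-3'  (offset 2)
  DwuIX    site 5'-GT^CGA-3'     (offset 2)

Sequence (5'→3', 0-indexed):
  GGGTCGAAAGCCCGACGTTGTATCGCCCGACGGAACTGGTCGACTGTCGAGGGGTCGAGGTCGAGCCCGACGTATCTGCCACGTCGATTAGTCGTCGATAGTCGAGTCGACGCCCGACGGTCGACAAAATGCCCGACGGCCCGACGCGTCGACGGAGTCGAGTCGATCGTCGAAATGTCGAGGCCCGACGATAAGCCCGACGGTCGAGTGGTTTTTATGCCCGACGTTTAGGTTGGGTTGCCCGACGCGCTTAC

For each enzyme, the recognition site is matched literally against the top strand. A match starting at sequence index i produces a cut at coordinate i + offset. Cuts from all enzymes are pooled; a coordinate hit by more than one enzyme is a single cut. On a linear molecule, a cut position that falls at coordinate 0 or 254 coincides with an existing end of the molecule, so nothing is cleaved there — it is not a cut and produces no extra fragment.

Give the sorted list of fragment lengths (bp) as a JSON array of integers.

Site scan:
  EstV (GCCCGACG, off=2): starts [9, 24, 64, 111, 130, 138, 182, 194, 218, 239] → cuts [11, 26, 66, 113, 132, 140, 184, 196, 220, 241]
  DwuIX (GTCGA, off=2): starts [2, 38, 45, 53, 59, 82, 93, 100, 105, 119, 147, 156, 161, 168, 176, 202] → cuts [4, 40, 47, 55, 61, 84, 95, 102, 107, 121, 149, 158, 163, 170, 178, 204]

Pooled cuts: [4, 11, 26, 40, 47, 55, 61, 66, 84, 95, 102, 107, 113, 121, 132, 140, 149, 158, 163, 170, 178, 184, 196, 204, 220, 241]

Fragment lengths:
  [0,4): 4 bp
  [4,11): 7 bp
  [11,26): 15 bp
  [26,40): 14 bp
  [40,47): 7 bp
  [47,55): 8 bp
  [55,61): 6 bp
  [61,66): 5 bp
  [66,84): 18 bp
  [84,95): 11 bp
  [95,102): 7 bp
  [102,107): 5 bp
  [107,113): 6 bp
  [113,121): 8 bp
  [121,132): 11 bp
  [132,140): 8 bp
  [140,149): 9 bp
  [149,158): 9 bp
  [158,163): 5 bp
  [163,170): 7 bp
  [170,178): 8 bp
  [178,184): 6 bp
  [184,196): 12 bp
  [196,204): 8 bp
  [204,220): 16 bp
  [220,241): 21 bp
  [241,254): 13 bp

[4,5,5,5,6,6,6,7,7,7,7,8,8,8,8,8,9,9,11,11,12,13,14,15,16,18,21]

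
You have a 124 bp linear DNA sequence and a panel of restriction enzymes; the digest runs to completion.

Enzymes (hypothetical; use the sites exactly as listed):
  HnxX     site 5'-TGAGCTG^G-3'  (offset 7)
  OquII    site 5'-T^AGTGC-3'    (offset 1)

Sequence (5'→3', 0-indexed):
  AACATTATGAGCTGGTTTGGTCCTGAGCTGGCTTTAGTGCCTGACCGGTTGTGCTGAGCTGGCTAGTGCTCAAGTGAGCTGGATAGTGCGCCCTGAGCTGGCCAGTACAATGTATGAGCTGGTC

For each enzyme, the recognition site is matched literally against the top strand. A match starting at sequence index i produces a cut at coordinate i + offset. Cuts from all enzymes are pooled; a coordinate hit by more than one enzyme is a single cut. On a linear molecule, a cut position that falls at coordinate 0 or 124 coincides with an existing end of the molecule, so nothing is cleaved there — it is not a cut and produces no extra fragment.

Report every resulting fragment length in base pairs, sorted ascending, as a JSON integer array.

Site scan:
  HnxX (TGAGCTGG, off=7): starts [7, 23, 54, 74, 93, 114] → cuts [14, 30, 61, 81, 100, 121]
  OquII (TAGTGC, off=1): starts [34, 63, 83] → cuts [35, 64, 84]

Pooled cuts: [14, 30, 35, 61, 64, 81, 84, 100, 121]

Fragment lengths:
  [0,14): 14 bp
  [14,30): 16 bp
  [30,35): 5 bp
  [35,61): 26 bp
  [61,64): 3 bp
  [64,81): 17 bp
  [81,84): 3 bp
  [84,100): 16 bp
  [100,121): 21 bp
  [121,124): 3 bp

[3,3,3,5,14,16,16,17,21,26]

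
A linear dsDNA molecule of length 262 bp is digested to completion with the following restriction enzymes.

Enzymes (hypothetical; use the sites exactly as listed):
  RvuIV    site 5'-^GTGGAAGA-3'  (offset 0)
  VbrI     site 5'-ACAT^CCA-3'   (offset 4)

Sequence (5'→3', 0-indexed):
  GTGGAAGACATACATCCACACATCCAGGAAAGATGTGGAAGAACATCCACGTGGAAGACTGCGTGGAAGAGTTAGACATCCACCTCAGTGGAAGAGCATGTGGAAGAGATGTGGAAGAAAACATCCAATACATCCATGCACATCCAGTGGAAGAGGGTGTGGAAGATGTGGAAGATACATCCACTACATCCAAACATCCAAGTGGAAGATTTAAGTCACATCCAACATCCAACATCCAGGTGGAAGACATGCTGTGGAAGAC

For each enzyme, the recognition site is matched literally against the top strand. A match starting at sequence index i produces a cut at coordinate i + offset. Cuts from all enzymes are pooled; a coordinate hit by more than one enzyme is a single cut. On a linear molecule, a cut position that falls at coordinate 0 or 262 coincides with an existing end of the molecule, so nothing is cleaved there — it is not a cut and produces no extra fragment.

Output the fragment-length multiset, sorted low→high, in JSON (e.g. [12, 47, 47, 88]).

[3,4,4,4,7,7,8,8,8,9,9,9,9,10,11,11,12,12,12,12,13,14,14,15,17,20]

Site scan:
  RvuIV (GTGGAAGA, off=0): starts [0, 34, 50, 62, 87, 99, 110, 146, 158, 167, 201, 239, 253] → cuts [34, 50, 62, 87, 99, 110, 146, 158, 167, 201, 239, 253] (position 0 is a terminus of the linear molecule — no cut)
  VbrI (ACATCCA, off=4): starts [11, 19, 42, 75, 120, 129, 139, 176, 185, 193, 217, 224, 231] → cuts [15, 23, 46, 79, 124, 133, 143, 180, 189, 197, 221, 228, 235]

All cut coordinates (distinct, sorted): [15, 23, 34, 46, 50, 62, 79, 87, 99, 110, 124, 133, 143, 146, 158, 167, 180, 189, 197, 201, 221, 228, 235, 239, 253]

Fragments:
  [0,15): 15 bp
  [15,23): 8 bp
  [23,34): 11 bp
  [34,46): 12 bp
  [46,50): 4 bp
  [50,62): 12 bp
  [62,79): 17 bp
  [79,87): 8 bp
  [87,99): 12 bp
  [99,110): 11 bp
  [110,124): 14 bp
  [124,133): 9 bp
  [133,143): 10 bp
  [143,146): 3 bp
  [146,158): 12 bp
  [158,167): 9 bp
  [167,180): 13 bp
  [180,189): 9 bp
  [189,197): 8 bp
  [197,201): 4 bp
  [201,221): 20 bp
  [221,228): 7 bp
  [228,235): 7 bp
  [235,239): 4 bp
  [239,253): 14 bp
  [253,262): 9 bp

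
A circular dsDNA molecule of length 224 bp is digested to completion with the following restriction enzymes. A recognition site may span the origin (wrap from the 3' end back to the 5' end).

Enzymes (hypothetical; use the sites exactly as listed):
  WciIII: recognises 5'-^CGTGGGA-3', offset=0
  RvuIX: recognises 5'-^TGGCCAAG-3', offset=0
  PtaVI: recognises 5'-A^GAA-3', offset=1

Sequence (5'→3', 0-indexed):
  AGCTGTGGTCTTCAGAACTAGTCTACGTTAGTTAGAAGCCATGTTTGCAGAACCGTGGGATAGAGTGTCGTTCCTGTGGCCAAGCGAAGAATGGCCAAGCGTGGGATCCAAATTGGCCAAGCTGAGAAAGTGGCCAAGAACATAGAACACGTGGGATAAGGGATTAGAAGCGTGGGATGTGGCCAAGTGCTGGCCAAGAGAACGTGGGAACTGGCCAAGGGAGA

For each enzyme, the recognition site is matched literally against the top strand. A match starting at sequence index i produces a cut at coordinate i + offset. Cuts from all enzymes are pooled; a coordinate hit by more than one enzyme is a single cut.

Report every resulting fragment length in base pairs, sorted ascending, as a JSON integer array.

[3,3,4,4,5,5,7,7,8,9,9,9,11,11,12,12,14,15,16,17,20,23]

Scan for sites:
  WciIII (CGTGGGA, off=0): starts [53, 99, 149, 170, 202] → cuts [53, 99, 149, 170, 202]
  RvuIX (TGGCCAAG, off=0): starts [76, 91, 113, 130, 179, 190, 211] → cuts [76, 91, 113, 130, 179, 190, 211]
  PtaVI (AGAA, off=1): starts [13, 33, 48, 87, 124, 136, 143, 165, 198, 221] → cuts [14, 34, 49, 88, 125, 137, 144, 166, 199, 222]

All cut coordinates (distinct, sorted): [14, 34, 49, 53, 76, 88, 91, 99, 113, 125, 130, 137, 144, 149, 166, 170, 179, 190, 199, 202, 211, 222]

Fragments:
  14→34: 20 bp
  34→49: 15 bp
  49→53: 4 bp
  53→76: 23 bp
  76→88: 12 bp
  88→91: 3 bp
  91→99: 8 bp
  99→113: 14 bp
  113→125: 12 bp
  125→130: 5 bp
  130→137: 7 bp
  137→144: 7 bp
  144→149: 5 bp
  149→166: 17 bp
  166→170: 4 bp
  170→179: 9 bp
  179→190: 11 bp
  190→199: 9 bp
  199→202: 3 bp
  202→211: 9 bp
  211→222: 11 bp
  222→14 (wrap): 224-222+14 = 16 bp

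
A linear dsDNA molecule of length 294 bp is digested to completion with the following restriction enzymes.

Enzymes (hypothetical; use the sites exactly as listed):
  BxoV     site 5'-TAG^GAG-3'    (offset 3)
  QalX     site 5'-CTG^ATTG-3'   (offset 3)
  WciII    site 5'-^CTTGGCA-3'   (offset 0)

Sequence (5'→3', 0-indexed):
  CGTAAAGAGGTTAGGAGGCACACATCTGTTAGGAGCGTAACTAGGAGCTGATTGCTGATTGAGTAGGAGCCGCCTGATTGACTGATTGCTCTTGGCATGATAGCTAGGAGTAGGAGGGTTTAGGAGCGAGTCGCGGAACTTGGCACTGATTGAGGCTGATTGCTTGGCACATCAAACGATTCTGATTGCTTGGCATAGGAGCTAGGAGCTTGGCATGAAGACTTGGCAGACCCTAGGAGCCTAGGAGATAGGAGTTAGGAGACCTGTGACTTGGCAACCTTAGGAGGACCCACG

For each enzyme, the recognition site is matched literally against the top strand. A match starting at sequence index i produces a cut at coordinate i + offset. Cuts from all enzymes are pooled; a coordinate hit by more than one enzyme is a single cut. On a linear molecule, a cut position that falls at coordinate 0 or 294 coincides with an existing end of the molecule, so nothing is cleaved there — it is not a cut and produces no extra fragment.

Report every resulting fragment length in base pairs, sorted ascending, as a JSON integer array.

[3,4,4,6,6,6,7,7,7,7,8,8,9,10,10,10,10,10,11,11,12,13,14,14,15,15,17,18,22]

Site scan:
  BxoV (TAGGAG, off=3): starts [11, 29, 41, 63, 104, 110, 120, 195, 202, 233, 241, 248, 255, 280] → cuts [14, 32, 44, 66, 107, 113, 123, 198, 205, 236, 244, 251, 258, 283]
  QalX (CTGATTG, off=3): starts [47, 54, 73, 81, 145, 155, 181] → cuts [50, 57, 76, 84, 148, 158, 184]
  WciII (CTTGGCA, off=0): starts [90, 138, 162, 188, 208, 221, 269] → cuts [90, 138, 162, 188, 208, 221, 269]

All cut coordinates (distinct, sorted): [14, 32, 44, 50, 57, 66, 76, 84, 90, 107, 113, 123, 138, 148, 158, 162, 184, 188, 198, 205, 208, 221, 236, 244, 251, 258, 269, 283]

Fragments:
  [0,14): 14 bp
  [14,32): 18 bp
  [32,44): 12 bp
  [44,50): 6 bp
  [50,57): 7 bp
  [57,66): 9 bp
  [66,76): 10 bp
  [76,84): 8 bp
  [84,90): 6 bp
  [90,107): 17 bp
  [107,113): 6 bp
  [113,123): 10 bp
  [123,138): 15 bp
  [138,148): 10 bp
  [148,158): 10 bp
  [158,162): 4 bp
  [162,184): 22 bp
  [184,188): 4 bp
  [188,198): 10 bp
  [198,205): 7 bp
  [205,208): 3 bp
  [208,221): 13 bp
  [221,236): 15 bp
  [236,244): 8 bp
  [244,251): 7 bp
  [251,258): 7 bp
  [258,269): 11 bp
  [269,283): 14 bp
  [283,294): 11 bp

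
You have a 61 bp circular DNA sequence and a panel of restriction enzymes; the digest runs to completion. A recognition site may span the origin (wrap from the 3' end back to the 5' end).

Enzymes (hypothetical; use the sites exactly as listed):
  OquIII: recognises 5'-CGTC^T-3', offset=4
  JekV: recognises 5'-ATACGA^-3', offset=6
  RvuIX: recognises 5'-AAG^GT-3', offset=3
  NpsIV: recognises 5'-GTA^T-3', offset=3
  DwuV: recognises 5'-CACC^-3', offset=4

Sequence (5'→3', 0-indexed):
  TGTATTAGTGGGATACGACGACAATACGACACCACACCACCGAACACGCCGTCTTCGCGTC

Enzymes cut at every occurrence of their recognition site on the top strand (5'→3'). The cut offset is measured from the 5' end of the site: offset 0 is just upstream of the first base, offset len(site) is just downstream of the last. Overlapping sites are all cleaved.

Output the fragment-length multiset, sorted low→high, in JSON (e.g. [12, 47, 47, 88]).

[3,4,4,5,8,11,12,14]

Site scan:
  OquIII (CGTCT, off=4): starts [49, 57] → cuts [0, 53]
  JekV (ATACGA, off=6): starts [12, 23] → cuts [18, 29]
  RvuIX (AAGGT, off=3): no sites
  NpsIV (GTAT, off=3): starts [1] → cuts [4]
  DwuV (CACC, off=4): starts [29, 34, 37] → cuts [33, 38, 41]

Pooled cuts: [0, 4, 18, 29, 33, 38, 41, 53]

Fragment lengths:
  0→4: 4 bp
  4→18: 14 bp
  18→29: 11 bp
  29→33: 4 bp
  33→38: 5 bp
  38→41: 3 bp
  41→53: 12 bp
  53→0 (wrap): 61-53+0 = 8 bp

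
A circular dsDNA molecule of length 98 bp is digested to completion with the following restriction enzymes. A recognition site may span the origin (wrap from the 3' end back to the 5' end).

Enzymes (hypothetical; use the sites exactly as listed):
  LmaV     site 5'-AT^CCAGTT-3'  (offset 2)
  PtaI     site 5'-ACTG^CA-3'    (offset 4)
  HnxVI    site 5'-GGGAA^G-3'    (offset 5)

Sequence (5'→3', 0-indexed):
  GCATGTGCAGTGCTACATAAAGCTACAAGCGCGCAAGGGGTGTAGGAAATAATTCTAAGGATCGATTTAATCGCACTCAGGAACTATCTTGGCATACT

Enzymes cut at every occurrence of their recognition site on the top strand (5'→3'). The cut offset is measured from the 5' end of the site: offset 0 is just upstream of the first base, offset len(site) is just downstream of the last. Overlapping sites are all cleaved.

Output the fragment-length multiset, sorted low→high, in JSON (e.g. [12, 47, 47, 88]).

[98]

Per-enzyme occurrences:
  LmaV (ATCCAGTT, off=2): no sites
  PtaI ACTGCA/4: at [95] ⇒ [1]
  HnxVI (GGGAAG, off=5): no sites

All cut coordinates (distinct, sorted): [1]

Fragments:
  1→1 (wrap): 98-1+1 = 98 bp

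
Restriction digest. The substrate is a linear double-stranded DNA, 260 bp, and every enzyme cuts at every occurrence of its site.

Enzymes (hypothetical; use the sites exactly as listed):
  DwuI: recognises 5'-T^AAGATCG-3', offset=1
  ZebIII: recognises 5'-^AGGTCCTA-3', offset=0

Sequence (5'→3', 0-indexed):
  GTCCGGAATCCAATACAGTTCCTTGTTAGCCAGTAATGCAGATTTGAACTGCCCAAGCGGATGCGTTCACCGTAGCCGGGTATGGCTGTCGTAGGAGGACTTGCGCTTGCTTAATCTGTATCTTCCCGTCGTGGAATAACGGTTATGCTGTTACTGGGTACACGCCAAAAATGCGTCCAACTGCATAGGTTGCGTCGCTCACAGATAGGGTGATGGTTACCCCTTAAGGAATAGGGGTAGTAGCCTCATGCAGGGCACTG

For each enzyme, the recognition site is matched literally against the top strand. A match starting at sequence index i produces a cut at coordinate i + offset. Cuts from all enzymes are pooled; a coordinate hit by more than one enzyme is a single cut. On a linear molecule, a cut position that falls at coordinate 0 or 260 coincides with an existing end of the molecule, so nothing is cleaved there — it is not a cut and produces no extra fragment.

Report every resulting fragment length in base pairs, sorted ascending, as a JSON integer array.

[260]

Scan for sites:
  DwuI (TAAGATCG, off=1): no sites
  ZebIII (AGGTCCTA, off=0): no sites

All cut coordinates (distinct, sorted): ∅

Fragments:
  no cuts → one linear fragment of 260 bp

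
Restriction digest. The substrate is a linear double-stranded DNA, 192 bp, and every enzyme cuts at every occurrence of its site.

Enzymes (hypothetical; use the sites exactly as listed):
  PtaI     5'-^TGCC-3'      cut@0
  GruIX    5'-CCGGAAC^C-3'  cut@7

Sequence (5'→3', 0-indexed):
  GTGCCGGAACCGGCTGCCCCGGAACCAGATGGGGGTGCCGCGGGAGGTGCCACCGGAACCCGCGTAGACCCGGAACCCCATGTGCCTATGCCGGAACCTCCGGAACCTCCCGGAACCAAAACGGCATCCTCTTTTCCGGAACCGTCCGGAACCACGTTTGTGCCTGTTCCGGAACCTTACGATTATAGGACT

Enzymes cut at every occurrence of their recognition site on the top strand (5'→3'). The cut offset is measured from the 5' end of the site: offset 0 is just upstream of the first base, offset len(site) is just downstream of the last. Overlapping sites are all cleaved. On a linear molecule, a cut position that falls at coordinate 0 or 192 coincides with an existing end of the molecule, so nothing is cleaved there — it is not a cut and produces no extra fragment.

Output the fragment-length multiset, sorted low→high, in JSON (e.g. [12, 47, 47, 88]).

Site scan:
  PtaI TGCC/0: at [1, 14, 35, 47, 82, 88, 160] ⇒ [1, 14, 35, 47, 82, 88, 160]
  GruIX CCGGAACC/7: at [3, 18, 52, 69, 90, 99, 109, 135, 145, 168] ⇒ [10, 25, 59, 76, 97, 106, 116, 142, 152, 175]

Pooled cuts: [1, 10, 14, 25, 35, 47, 59, 76, 82, 88, 97, 106, 116, 142, 152, 160, 175]

Fragment lengths:
  [0,1): 1 bp
  [1,10): 9 bp
  [10,14): 4 bp
  [14,25): 11 bp
  [25,35): 10 bp
  [35,47): 12 bp
  [47,59): 12 bp
  [59,76): 17 bp
  [76,82): 6 bp
  [82,88): 6 bp
  [88,97): 9 bp
  [97,106): 9 bp
  [106,116): 10 bp
  [116,142): 26 bp
  [142,152): 10 bp
  [152,160): 8 bp
  [160,175): 15 bp
  [175,192): 17 bp

[1,4,6,6,8,9,9,9,10,10,10,11,12,12,15,17,17,26]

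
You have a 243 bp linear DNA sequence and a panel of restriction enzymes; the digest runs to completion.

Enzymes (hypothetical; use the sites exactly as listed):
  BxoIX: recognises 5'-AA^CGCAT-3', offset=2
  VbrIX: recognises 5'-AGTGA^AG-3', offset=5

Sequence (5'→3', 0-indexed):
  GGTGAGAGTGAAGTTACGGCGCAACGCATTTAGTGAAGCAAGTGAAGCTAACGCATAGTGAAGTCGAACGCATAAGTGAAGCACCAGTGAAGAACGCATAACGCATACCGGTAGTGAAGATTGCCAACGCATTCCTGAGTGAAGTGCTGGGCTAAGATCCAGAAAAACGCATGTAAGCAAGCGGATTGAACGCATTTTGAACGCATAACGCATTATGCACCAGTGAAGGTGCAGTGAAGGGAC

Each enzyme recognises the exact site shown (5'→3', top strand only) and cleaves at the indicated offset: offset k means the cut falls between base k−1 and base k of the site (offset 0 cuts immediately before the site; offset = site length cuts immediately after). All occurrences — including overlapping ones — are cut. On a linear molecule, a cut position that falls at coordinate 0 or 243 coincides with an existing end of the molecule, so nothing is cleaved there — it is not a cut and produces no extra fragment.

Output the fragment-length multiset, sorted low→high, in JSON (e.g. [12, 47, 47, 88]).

[4,6,6,7,7,7,9,10,10,11,11,11,11,11,12,13,15,16,18,23,25]

Per-enzyme occurrences:
  BxoIX (AACGCAT, off=2): starts [22, 49, 66, 92, 99, 125, 165, 188, 199, 206] → cuts [24, 51, 68, 94, 101, 127, 167, 190, 201, 208]
  VbrIX (AGTGAAG, off=5): starts [6, 31, 40, 56, 74, 85, 112, 137, 221, 232] → cuts [11, 36, 45, 61, 79, 90, 117, 142, 226, 237]

All cut coordinates (distinct, sorted): [11, 24, 36, 45, 51, 61, 68, 79, 90, 94, 101, 117, 127, 142, 167, 190, 201, 208, 226, 237]

Fragment lengths:
  [0,11): 11 bp
  [11,24): 13 bp
  [24,36): 12 bp
  [36,45): 9 bp
  [45,51): 6 bp
  [51,61): 10 bp
  [61,68): 7 bp
  [68,79): 11 bp
  [79,90): 11 bp
  [90,94): 4 bp
  [94,101): 7 bp
  [101,117): 16 bp
  [117,127): 10 bp
  [127,142): 15 bp
  [142,167): 25 bp
  [167,190): 23 bp
  [190,201): 11 bp
  [201,208): 7 bp
  [208,226): 18 bp
  [226,237): 11 bp
  [237,243): 6 bp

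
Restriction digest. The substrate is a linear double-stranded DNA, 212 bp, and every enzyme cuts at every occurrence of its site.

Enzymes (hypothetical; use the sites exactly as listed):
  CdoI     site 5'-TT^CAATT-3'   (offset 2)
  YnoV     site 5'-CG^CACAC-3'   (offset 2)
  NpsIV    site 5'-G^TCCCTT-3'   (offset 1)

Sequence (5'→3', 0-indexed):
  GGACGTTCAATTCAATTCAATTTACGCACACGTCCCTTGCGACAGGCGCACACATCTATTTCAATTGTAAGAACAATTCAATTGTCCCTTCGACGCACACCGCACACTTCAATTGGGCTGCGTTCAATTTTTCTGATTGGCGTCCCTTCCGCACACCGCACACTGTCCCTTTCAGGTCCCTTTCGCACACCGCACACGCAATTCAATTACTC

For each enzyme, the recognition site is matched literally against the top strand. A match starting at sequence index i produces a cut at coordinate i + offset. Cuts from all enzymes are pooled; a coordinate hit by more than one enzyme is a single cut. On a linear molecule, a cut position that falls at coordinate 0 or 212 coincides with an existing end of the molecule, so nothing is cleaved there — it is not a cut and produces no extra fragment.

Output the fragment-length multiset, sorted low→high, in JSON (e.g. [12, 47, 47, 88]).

Site scan:
  CdoI (TTCAATT, off=2): starts [5, 10, 15, 59, 76, 107, 122, 201] → cuts [7, 12, 17, 61, 78, 109, 124, 203]
  YnoV (CGCACAC, off=2): starts [24, 46, 93, 100, 149, 156, 183, 190] → cuts [26, 48, 95, 102, 151, 158, 185, 192]
  NpsIV (GTCCCTT, off=1): starts [31, 83, 141, 164, 175] → cuts [32, 84, 142, 165, 176]

All cut coordinates (distinct, sorted): [7, 12, 17, 26, 32, 48, 61, 78, 84, 95, 102, 109, 124, 142, 151, 158, 165, 176, 185, 192, 203]

Fragment lengths:
  [0,7): 7 bp
  [7,12): 5 bp
  [12,17): 5 bp
  [17,26): 9 bp
  [26,32): 6 bp
  [32,48): 16 bp
  [48,61): 13 bp
  [61,78): 17 bp
  [78,84): 6 bp
  [84,95): 11 bp
  [95,102): 7 bp
  [102,109): 7 bp
  [109,124): 15 bp
  [124,142): 18 bp
  [142,151): 9 bp
  [151,158): 7 bp
  [158,165): 7 bp
  [165,176): 11 bp
  [176,185): 9 bp
  [185,192): 7 bp
  [192,203): 11 bp
  [203,212): 9 bp

[5,5,6,6,7,7,7,7,7,7,9,9,9,9,11,11,11,13,15,16,17,18]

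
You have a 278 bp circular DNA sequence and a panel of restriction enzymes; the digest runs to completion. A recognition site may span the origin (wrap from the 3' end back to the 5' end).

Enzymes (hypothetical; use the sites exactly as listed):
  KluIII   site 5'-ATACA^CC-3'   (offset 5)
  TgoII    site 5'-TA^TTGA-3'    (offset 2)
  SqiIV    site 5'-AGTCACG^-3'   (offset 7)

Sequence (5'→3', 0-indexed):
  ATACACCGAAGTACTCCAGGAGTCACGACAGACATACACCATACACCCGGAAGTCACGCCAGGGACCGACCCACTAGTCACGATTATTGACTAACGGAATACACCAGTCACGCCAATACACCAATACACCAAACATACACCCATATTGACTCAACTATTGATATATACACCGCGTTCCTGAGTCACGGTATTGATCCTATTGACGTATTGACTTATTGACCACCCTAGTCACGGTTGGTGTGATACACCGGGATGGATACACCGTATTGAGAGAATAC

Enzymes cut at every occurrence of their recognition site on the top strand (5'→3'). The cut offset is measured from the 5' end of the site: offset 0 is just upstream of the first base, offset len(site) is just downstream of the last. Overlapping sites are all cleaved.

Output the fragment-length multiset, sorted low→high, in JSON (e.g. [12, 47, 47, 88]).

Per-enzyme occurrences:
  KluIII (ATACACC, off=5): starts [0, 33, 40, 98, 115, 123, 134, 164, 242, 256] → cuts [5, 38, 45, 103, 120, 128, 139, 169, 247, 261]
  TgoII (TATTGA, off=2): starts [84, 143, 155, 188, 197, 205, 213, 264] → cuts [86, 145, 157, 190, 199, 207, 215, 266]
  SqiIV (AGTCACG, off=7): starts [20, 51, 75, 105, 180, 226] → cuts [27, 58, 82, 112, 187, 233]

Pooled cuts: [5, 27, 38, 45, 58, 82, 86, 103, 112, 120, 128, 139, 145, 157, 169, 187, 190, 199, 207, 215, 233, 247, 261, 266]

Fragment lengths:
  5→27: 22 bp
  27→38: 11 bp
  38→45: 7 bp
  45→58: 13 bp
  58→82: 24 bp
  82→86: 4 bp
  86→103: 17 bp
  103→112: 9 bp
  112→120: 8 bp
  120→128: 8 bp
  128→139: 11 bp
  139→145: 6 bp
  145→157: 12 bp
  157→169: 12 bp
  169→187: 18 bp
  187→190: 3 bp
  190→199: 9 bp
  199→207: 8 bp
  207→215: 8 bp
  215→233: 18 bp
  233→247: 14 bp
  247→261: 14 bp
  261→266: 5 bp
  266→5 (wrap): 278-266+5 = 17 bp

[3,4,5,6,7,8,8,8,8,9,9,11,11,12,12,13,14,14,17,17,18,18,22,24]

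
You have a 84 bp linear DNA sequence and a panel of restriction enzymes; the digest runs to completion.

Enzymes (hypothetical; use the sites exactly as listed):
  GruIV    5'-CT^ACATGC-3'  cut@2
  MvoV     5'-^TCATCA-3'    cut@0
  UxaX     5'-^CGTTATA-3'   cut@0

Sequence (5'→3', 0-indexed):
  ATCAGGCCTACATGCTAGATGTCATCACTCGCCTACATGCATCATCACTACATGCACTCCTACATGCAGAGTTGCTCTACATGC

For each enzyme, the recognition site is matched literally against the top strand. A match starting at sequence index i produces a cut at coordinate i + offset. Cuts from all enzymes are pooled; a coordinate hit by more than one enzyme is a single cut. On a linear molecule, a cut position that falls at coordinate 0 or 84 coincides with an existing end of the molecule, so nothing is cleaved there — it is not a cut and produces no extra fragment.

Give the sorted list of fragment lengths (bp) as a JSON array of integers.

[6,7,8,9,12,12,13,17]

Site scan:
  GruIV (CTACATGC, off=2): starts [7, 32, 47, 59, 76] → cuts [9, 34, 49, 61, 78]
  MvoV (TCATCA, off=0): starts [21, 41] → cuts [21, 41]
  UxaX (CGTTATA, off=0): no sites

All cut coordinates (distinct, sorted): [9, 21, 34, 41, 49, 61, 78]

Fragment lengths:
  [0,9): 9 bp
  [9,21): 12 bp
  [21,34): 13 bp
  [34,41): 7 bp
  [41,49): 8 bp
  [49,61): 12 bp
  [61,78): 17 bp
  [78,84): 6 bp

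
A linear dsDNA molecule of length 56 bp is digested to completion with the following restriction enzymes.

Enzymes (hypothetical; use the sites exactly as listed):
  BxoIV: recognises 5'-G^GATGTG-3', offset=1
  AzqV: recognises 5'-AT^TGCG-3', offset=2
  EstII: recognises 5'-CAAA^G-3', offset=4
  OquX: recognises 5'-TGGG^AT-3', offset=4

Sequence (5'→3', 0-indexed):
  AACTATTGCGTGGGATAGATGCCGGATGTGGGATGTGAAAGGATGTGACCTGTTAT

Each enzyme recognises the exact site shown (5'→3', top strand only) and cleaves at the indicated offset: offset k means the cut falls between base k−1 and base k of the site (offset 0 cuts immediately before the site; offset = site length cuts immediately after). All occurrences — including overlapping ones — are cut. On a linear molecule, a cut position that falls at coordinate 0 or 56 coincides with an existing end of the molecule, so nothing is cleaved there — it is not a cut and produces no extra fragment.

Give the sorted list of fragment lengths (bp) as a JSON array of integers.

[1,6,7,8,9,10,15]

Site scan:
  BxoIV (GGATGTG, off=1): starts [23, 30, 40] → cuts [24, 31, 41]
  AzqV (ATTGCG, off=2): starts [4] → cuts [6]
  EstII (CAAAG, off=4): no sites
  OquX (TGGGAT, off=4): starts [10, 28] → cuts [14, 32]

All cut coordinates (distinct, sorted): [6, 14, 24, 31, 32, 41]

Fragment lengths:
  [0,6): 6 bp
  [6,14): 8 bp
  [14,24): 10 bp
  [24,31): 7 bp
  [31,32): 1 bp
  [32,41): 9 bp
  [41,56): 15 bp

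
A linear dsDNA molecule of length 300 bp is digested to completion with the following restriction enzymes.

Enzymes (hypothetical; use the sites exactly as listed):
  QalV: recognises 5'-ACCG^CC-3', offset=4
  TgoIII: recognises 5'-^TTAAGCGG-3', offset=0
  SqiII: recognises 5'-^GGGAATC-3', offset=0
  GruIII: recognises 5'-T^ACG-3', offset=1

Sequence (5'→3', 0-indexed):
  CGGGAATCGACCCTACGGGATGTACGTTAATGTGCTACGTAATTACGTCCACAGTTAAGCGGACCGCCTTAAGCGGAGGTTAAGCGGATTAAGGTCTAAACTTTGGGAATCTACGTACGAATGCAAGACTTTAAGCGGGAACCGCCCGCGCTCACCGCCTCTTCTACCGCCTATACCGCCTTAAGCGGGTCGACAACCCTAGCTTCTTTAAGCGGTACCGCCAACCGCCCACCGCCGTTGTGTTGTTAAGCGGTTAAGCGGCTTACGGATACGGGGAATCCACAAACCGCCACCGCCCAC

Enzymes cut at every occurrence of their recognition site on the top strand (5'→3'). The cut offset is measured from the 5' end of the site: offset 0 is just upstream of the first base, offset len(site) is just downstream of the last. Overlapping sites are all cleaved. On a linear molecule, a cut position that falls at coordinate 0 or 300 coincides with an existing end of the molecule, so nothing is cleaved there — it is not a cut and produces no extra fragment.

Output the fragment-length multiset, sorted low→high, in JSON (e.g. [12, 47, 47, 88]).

[1,2,2,3,4,5,6,6,7,7,8,8,8,9,9,10,11,11,11,12,12,13,13,13,13,14,14,16,25,27]

Per-enzyme occurrences:
  QalV ACCGCC/4: at [62, 140, 153, 165, 174, 216, 223, 230, 285, 291] ⇒ [66, 144, 157, 169, 178, 220, 227, 234, 289, 295]
  TgoIII TTAAGCGG/0: at [54, 68, 79, 130, 180, 207, 245, 253] ⇒ [54, 68, 79, 130, 180, 207, 245, 253]
  SqiII GGGAATC/0: at [1, 104, 273] ⇒ [1, 104, 273]
  GruIII TACG/1: at [13, 22, 35, 43, 111, 115, 263, 269] ⇒ [14, 23, 36, 44, 112, 116, 264, 270]

Pooled cuts: [1, 14, 23, 36, 44, 54, 66, 68, 79, 104, 112, 116, 130, 144, 157, 169, 178, 180, 207, 220, 227, 234, 245, 253, 264, 270, 273, 289, 295]

Fragments:
  [0,1): 1 bp
  [1,14): 13 bp
  [14,23): 9 bp
  [23,36): 13 bp
  [36,44): 8 bp
  [44,54): 10 bp
  [54,66): 12 bp
  [66,68): 2 bp
  [68,79): 11 bp
  [79,104): 25 bp
  [104,112): 8 bp
  [112,116): 4 bp
  [116,130): 14 bp
  [130,144): 14 bp
  [144,157): 13 bp
  [157,169): 12 bp
  [169,178): 9 bp
  [178,180): 2 bp
  [180,207): 27 bp
  [207,220): 13 bp
  [220,227): 7 bp
  [227,234): 7 bp
  [234,245): 11 bp
  [245,253): 8 bp
  [253,264): 11 bp
  [264,270): 6 bp
  [270,273): 3 bp
  [273,289): 16 bp
  [289,295): 6 bp
  [295,300): 5 bp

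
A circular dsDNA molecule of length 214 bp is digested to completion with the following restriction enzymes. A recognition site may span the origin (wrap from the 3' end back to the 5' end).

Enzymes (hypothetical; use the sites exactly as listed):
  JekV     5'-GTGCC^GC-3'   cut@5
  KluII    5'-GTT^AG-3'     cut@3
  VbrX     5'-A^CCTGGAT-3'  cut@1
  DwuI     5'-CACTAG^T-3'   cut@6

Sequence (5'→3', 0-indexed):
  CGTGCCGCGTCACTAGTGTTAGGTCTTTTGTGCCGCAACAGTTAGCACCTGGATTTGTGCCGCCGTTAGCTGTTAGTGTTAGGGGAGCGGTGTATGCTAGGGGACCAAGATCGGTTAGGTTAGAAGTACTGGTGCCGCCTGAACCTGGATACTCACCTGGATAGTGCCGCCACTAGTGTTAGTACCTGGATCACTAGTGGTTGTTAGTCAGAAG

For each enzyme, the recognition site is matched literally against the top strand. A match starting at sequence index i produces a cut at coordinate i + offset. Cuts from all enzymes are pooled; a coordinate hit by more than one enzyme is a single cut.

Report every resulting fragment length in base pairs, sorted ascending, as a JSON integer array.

[4,4,4,4,5,6,6,7,7,8,8,9,10,12,13,13,14,14,15,15,36]

Site scan:
  JekV GTGCCGC/5: at [1, 29, 56, 131, 163] ⇒ [6, 34, 61, 136, 168]
  KluII GTTAG/3: at [17, 40, 64, 71, 77, 113, 118, 177, 202] ⇒ [20, 43, 67, 74, 80, 116, 121, 180, 205]
  VbrX ACCTGGAT/1: at [46, 142, 154, 183] ⇒ [47, 143, 155, 184]
  DwuI CACTAGT/6: at [10, 170, 191] ⇒ [16, 176, 197]

Pooled cuts: [6, 16, 20, 34, 43, 47, 61, 67, 74, 80, 116, 121, 136, 143, 155, 168, 176, 180, 184, 197, 205]

Fragment lengths:
  6→16: 10 bp
  16→20: 4 bp
  20→34: 14 bp
  34→43: 9 bp
  43→47: 4 bp
  47→61: 14 bp
  61→67: 6 bp
  67→74: 7 bp
  74→80: 6 bp
  80→116: 36 bp
  116→121: 5 bp
  121→136: 15 bp
  136→143: 7 bp
  143→155: 12 bp
  155→168: 13 bp
  168→176: 8 bp
  176→180: 4 bp
  180→184: 4 bp
  184→197: 13 bp
  197→205: 8 bp
  205→6 (wrap): 214-205+6 = 15 bp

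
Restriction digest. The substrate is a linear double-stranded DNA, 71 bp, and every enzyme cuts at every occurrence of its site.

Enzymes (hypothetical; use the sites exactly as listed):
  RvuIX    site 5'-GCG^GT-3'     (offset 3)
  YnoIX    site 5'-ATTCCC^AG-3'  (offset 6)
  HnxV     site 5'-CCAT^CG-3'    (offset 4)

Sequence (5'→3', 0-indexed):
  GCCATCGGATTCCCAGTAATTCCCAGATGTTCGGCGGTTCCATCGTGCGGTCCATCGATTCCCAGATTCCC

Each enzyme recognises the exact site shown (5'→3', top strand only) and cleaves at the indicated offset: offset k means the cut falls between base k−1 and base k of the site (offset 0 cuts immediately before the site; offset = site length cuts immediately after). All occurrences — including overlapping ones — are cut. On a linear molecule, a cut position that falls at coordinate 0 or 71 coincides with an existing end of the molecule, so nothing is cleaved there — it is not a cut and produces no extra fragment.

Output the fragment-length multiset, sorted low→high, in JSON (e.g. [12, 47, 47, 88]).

[5,6,6,7,8,8,9,10,12]

Site scan:
  RvuIX GCGGT/3: at [33, 46] ⇒ [36, 49]
  YnoIX ATTCCCAG/6: at [8, 18, 57] ⇒ [14, 24, 63]
  HnxV CCATCG/4: at [1, 39, 51] ⇒ [5, 43, 55]

All cut coordinates (distinct, sorted): [5, 14, 24, 36, 43, 49, 55, 63]

Fragments:
  [0,5): 5 bp
  [5,14): 9 bp
  [14,24): 10 bp
  [24,36): 12 bp
  [36,43): 7 bp
  [43,49): 6 bp
  [49,55): 6 bp
  [55,63): 8 bp
  [63,71): 8 bp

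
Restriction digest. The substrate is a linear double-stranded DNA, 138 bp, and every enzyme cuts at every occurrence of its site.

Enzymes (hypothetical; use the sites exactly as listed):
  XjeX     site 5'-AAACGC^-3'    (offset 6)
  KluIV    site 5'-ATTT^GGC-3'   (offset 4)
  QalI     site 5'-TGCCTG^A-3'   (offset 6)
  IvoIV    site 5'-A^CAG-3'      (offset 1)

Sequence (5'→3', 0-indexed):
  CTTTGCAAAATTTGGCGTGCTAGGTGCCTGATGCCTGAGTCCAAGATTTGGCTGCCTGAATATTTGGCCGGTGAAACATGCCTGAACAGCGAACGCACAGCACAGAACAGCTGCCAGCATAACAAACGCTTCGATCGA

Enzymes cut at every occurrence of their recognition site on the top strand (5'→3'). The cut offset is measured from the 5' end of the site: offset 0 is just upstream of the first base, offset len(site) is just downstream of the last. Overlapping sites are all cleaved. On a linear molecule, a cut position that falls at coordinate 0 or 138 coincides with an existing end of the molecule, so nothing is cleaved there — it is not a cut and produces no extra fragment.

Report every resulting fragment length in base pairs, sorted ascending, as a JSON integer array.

[2,5,5,7,7,9,9,11,12,13,17,19,22]

Site scan:
  XjeX AAACGC/6: at [123] ⇒ [129]
  KluIV ATTTGGC/4: at [9, 45, 61] ⇒ [13, 49, 65]
  QalI TGCCTGA/6: at [24, 31, 52, 78] ⇒ [30, 37, 58, 84]
  IvoIV ACAG/1: at [85, 96, 101, 106] ⇒ [86, 97, 102, 107]

All cut coordinates (distinct, sorted): [13, 30, 37, 49, 58, 65, 84, 86, 97, 102, 107, 129]

Fragment lengths:
  [0,13): 13 bp
  [13,30): 17 bp
  [30,37): 7 bp
  [37,49): 12 bp
  [49,58): 9 bp
  [58,65): 7 bp
  [65,84): 19 bp
  [84,86): 2 bp
  [86,97): 11 bp
  [97,102): 5 bp
  [102,107): 5 bp
  [107,129): 22 bp
  [129,138): 9 bp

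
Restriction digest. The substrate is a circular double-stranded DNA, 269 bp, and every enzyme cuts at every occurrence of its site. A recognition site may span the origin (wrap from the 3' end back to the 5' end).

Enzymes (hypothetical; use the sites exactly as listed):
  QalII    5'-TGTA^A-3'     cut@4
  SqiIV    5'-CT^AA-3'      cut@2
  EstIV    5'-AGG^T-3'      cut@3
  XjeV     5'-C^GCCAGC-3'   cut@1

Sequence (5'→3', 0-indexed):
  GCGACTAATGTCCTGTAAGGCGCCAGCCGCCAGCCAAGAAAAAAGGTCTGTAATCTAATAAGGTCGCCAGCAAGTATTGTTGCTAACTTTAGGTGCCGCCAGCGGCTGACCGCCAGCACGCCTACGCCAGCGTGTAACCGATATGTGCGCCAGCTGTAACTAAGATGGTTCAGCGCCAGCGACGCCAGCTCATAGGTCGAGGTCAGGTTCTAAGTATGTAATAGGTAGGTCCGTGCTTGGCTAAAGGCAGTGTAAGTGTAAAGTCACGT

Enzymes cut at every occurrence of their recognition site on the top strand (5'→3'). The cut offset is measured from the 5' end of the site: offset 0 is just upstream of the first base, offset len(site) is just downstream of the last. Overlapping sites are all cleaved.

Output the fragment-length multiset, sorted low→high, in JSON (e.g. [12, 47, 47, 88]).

Scan for sites:
  QalII TGTAA/4: at [13, 48, 132, 154, 216, 250, 256] ⇒ [17, 52, 136, 158, 220, 254, 260]
  SqiIV CTAA/2: at [4, 54, 82, 159, 209, 240] ⇒ [6, 56, 84, 161, 211, 242]
  EstIV AGGT/3: at [43, 60, 90, 193, 199, 204, 222, 226] ⇒ [46, 63, 93, 196, 202, 207, 225, 229]
  XjeV CGCCAGC/1: at [20, 27, 64, 96, 110, 124, 147, 173, 182] ⇒ [21, 28, 65, 97, 111, 125, 148, 174, 183]

All cut coordinates (distinct, sorted): [6, 17, 21, 28, 46, 52, 56, 63, 65, 84, 93, 97, 111, 125, 136, 148, 158, 161, 174, 183, 196, 202, 207, 211, 220, 225, 229, 242, 254, 260]

Fragment lengths:
  6→17: 11 bp
  17→21: 4 bp
  21→28: 7 bp
  28→46: 18 bp
  46→52: 6 bp
  52→56: 4 bp
  56→63: 7 bp
  63→65: 2 bp
  65→84: 19 bp
  84→93: 9 bp
  93→97: 4 bp
  97→111: 14 bp
  111→125: 14 bp
  125→136: 11 bp
  136→148: 12 bp
  148→158: 10 bp
  158→161: 3 bp
  161→174: 13 bp
  174→183: 9 bp
  183→196: 13 bp
  196→202: 6 bp
  202→207: 5 bp
  207→211: 4 bp
  211→220: 9 bp
  220→225: 5 bp
  225→229: 4 bp
  229→242: 13 bp
  242→254: 12 bp
  254→260: 6 bp
  260→6 (wrap): 269-260+6 = 15 bp

[2,3,4,4,4,4,4,5,5,6,6,6,7,7,9,9,9,10,11,11,12,12,13,13,13,14,14,15,18,19]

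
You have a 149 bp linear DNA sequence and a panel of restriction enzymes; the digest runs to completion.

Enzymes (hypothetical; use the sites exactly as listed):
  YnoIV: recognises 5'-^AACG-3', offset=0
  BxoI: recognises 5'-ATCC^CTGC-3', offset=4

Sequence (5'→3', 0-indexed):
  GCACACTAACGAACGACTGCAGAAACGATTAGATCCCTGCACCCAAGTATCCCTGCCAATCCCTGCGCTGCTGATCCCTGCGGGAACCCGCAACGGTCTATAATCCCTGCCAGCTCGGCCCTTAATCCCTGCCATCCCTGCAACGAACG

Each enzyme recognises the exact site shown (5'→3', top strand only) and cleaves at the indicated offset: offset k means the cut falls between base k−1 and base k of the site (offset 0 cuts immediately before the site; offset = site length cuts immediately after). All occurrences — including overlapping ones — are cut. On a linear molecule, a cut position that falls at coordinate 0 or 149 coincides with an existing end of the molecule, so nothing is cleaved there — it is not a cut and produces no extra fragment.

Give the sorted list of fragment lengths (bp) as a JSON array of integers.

Scan for sites:
  YnoIV (AACG, off=0): starts [7, 11, 23, 91, 141, 145] → cuts [7, 11, 23, 91, 141, 145]
  BxoI (ATCCCTGC, off=4): starts [32, 48, 58, 73, 102, 124, 133] → cuts [36, 52, 62, 77, 106, 128, 137]

All cut coordinates (distinct, sorted): [7, 11, 23, 36, 52, 62, 77, 91, 106, 128, 137, 141, 145]

Fragments:
  [0,7): 7 bp
  [7,11): 4 bp
  [11,23): 12 bp
  [23,36): 13 bp
  [36,52): 16 bp
  [52,62): 10 bp
  [62,77): 15 bp
  [77,91): 14 bp
  [91,106): 15 bp
  [106,128): 22 bp
  [128,137): 9 bp
  [137,141): 4 bp
  [141,145): 4 bp
  [145,149): 4 bp

[4,4,4,4,7,9,10,12,13,14,15,15,16,22]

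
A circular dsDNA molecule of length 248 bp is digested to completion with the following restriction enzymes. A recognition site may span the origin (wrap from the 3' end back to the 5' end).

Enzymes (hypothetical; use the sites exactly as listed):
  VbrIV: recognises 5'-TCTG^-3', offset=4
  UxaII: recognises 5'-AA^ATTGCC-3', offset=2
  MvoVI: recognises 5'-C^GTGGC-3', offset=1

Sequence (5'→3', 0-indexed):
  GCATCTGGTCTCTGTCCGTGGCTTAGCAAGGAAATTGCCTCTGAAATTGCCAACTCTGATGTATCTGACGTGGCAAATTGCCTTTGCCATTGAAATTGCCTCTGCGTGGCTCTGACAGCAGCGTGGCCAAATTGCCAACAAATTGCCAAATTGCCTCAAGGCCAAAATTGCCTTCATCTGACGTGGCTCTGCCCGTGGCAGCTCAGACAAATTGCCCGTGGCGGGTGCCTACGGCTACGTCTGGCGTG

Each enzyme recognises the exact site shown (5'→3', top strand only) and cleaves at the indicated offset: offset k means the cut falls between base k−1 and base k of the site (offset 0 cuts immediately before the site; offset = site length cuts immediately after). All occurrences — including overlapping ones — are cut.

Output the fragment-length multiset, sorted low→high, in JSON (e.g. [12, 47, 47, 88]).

[1,2,2,2,2,3,3,7,7,7,8,8,8,9,9,9,10,10,10,11,13,14,16,16,17,18,26]

Site scan:
  VbrIV (TCTG, off=4): starts [3, 10, 39, 54, 63, 100, 110, 176, 187, 239] → cuts [7, 14, 43, 58, 67, 104, 114, 180, 191, 243]
  UxaII (AAATTGCC, off=2): starts [31, 43, 74, 92, 128, 139, 147, 164, 208] → cuts [33, 45, 76, 94, 130, 141, 149, 166, 210]
  MvoVI (CGTGGC, off=1): starts [16, 68, 104, 121, 181, 193, 216, 244] → cuts [17, 69, 105, 122, 182, 194, 217, 245]

Pooled cuts: [7, 14, 17, 33, 43, 45, 58, 67, 69, 76, 94, 104, 105, 114, 122, 130, 141, 149, 166, 180, 182, 191, 194, 210, 217, 243, 245]

Fragments:
  7→14: 7 bp
  14→17: 3 bp
  17→33: 16 bp
  33→43: 10 bp
  43→45: 2 bp
  45→58: 13 bp
  58→67: 9 bp
  67→69: 2 bp
  69→76: 7 bp
  76→94: 18 bp
  94→104: 10 bp
  104→105: 1 bp
  105→114: 9 bp
  114→122: 8 bp
  122→130: 8 bp
  130→141: 11 bp
  141→149: 8 bp
  149→166: 17 bp
  166→180: 14 bp
  180→182: 2 bp
  182→191: 9 bp
  191→194: 3 bp
  194→210: 16 bp
  210→217: 7 bp
  217→243: 26 bp
  243→245: 2 bp
  245→7 (wrap): 248-245+7 = 10 bp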